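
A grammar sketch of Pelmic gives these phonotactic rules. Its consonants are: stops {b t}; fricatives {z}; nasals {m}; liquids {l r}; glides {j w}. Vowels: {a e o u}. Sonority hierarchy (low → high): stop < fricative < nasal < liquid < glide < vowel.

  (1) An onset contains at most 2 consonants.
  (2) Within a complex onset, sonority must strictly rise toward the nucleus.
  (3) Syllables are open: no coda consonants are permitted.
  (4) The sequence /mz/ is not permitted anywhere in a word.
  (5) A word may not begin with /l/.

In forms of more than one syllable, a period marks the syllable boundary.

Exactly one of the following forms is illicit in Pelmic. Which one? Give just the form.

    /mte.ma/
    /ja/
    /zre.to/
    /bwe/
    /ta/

/mte.ma/

/mte.ma/ — violates constraint 2: syllable 1 onset /mt/: /m/ (nasal, 3) → /t/ (stop, 1) does not rise → illicit
/ja/ — σ1 onset /j/, coda /∅/ ok → licit
/zre.to/ — σ1 onset /zr/ (2→4 rises), coda /∅/ ok; σ2 onset /t/, coda /∅/ ok → licit
/bwe/ — σ1 onset /bw/ (1→5 rises), coda /∅/ ok → licit
/ta/ — σ1 onset /t/, coda /∅/ ok → licit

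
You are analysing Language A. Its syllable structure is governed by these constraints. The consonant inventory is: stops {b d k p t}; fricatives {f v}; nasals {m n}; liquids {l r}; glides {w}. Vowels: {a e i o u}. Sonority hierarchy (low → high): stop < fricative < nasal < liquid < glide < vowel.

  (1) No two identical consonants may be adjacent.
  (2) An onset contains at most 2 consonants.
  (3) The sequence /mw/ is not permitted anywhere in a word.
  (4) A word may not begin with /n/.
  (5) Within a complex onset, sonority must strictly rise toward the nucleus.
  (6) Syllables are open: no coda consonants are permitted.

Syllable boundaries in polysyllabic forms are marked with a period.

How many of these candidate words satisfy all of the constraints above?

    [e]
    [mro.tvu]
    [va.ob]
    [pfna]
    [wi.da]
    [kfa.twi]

4

[e] — σ1 onset /∅/, coda /∅/ ok → well-formed
[mro.tvu] — σ1 onset /mr/ (3→4 rises), coda /∅/ ok; σ2 onset /tv/ (1→2 rises), coda /∅/ ok → well-formed
[va.ob] — violates constraint 6: syllable 2 coda /b/ has 1 consonant (> 0) → ill-formed
[pfna] — violates constraint 2: syllable 1 onset /pfn/ has 3 consonants (> 2) → ill-formed
[wi.da] — σ1 onset /w/, coda /∅/ ok; σ2 onset /d/, coda /∅/ ok → well-formed
[kfa.twi] — σ1 onset /kf/ (1→2 rises), coda /∅/ ok; σ2 onset /tw/ (1→5 rises), coda /∅/ ok → well-formed
Well-formed: [e], [mro.tvu], [wi.da], [kfa.twi] → 4.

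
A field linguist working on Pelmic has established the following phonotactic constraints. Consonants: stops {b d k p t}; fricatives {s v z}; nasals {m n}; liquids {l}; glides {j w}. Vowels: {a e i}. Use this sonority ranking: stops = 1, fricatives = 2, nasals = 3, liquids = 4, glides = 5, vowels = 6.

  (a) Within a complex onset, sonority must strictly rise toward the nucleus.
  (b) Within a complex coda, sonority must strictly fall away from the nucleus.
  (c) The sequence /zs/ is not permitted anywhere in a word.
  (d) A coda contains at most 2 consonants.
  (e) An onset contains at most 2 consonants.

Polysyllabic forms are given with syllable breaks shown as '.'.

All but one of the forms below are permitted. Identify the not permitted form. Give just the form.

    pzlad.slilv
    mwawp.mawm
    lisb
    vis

pzlad.slilv

pzlad.slilv — violates constraint (e): syllable 1 onset /pzl/ has 3 consonants (> 2) → not permitted
mwawp.mawm — σ1 onset /mw/ (3→5 rises), coda /wp/ (5→1 falls) ok; σ2 onset /m/, coda /wm/ (5→3 falls) ok → permitted
lisb — σ1 onset /l/, coda /sb/ (2→1 falls) ok → permitted
vis — σ1 onset /v/, coda /s/ ok → permitted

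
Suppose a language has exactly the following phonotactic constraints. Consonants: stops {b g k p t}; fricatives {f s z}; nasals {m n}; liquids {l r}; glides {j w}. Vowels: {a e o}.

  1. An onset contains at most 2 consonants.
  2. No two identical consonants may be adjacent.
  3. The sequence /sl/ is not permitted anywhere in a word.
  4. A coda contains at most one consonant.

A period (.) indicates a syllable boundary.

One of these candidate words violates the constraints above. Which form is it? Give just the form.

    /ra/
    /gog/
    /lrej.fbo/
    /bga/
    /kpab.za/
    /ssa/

/ra/ — σ1 onset /r/, coda /∅/ ok → permitted
/gog/ — σ1 onset /g/, coda /g/ ok → permitted
/lrej.fbo/ — σ1 onset /lr/ (2C), coda /j/ ok; σ2 onset /fb/ (2C), coda /∅/ ok → permitted
/bga/ — σ1 onset /bg/ (2C), coda /∅/ ok → permitted
/kpab.za/ — σ1 onset /kp/ (2C), coda /b/ ok; σ2 onset /z/, coda /∅/ ok → permitted
/ssa/ — violates constraint 2: adjacent identical consonants /ss/ → not permitted

/ssa/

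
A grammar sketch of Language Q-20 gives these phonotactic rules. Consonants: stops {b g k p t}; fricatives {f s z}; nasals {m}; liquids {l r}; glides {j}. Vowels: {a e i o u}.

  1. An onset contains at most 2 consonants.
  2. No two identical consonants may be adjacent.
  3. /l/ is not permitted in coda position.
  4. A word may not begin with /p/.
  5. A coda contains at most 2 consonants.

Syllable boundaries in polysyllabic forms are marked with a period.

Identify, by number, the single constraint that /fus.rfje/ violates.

1

/fus.rfje/: syllable 2 onset /rfj/ has 3 consonants (> 2).
This is a violation of constraint 1: "An onset contains at most 2 consonants."
The remaining constraints (2, 3, 4, 5) are satisfied.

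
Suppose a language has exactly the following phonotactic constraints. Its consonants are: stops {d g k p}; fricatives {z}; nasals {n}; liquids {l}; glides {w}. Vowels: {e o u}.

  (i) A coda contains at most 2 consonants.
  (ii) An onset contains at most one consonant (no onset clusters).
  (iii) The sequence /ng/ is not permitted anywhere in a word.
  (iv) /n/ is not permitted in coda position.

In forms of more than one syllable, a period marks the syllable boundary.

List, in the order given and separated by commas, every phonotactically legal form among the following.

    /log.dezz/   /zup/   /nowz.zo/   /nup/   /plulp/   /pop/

/log.dezz/, /zup/, /nowz.zo/, /nup/, /pop/

/log.dezz/ — σ1 onset /l/, coda /g/ ok; σ2 onset /d/, coda /zz/ (2C) ok → phonotactically legal
/zup/ — σ1 onset /z/, coda /p/ ok → phonotactically legal
/nowz.zo/ — σ1 onset /n/, coda /wz/ (2C) ok; σ2 onset /z/, coda /∅/ ok → phonotactically legal
/nup/ — σ1 onset /n/, coda /p/ ok → phonotactically legal
/plulp/ — violates constraint (ii): syllable 1 onset /pl/ has 2 consonants (> 1) → phonotactically illegal
/pop/ — σ1 onset /p/, coda /p/ ok → phonotactically legal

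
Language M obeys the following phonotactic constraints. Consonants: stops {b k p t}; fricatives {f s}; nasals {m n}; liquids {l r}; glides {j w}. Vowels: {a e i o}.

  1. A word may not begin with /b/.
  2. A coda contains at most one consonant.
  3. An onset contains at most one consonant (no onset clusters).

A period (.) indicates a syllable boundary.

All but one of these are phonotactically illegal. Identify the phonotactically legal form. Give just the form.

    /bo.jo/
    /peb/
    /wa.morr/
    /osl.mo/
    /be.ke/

/bo.jo/ — violates constraint 1: word begins with /b/ → phonotactically illegal
/peb/ — σ1 onset /p/, coda /b/ ok → phonotactically legal
/wa.morr/ — violates constraint 2: syllable 2 coda /rr/ has 2 consonants (> 1) → phonotactically illegal
/osl.mo/ — violates constraint 2: syllable 1 coda /sl/ has 2 consonants (> 1) → phonotactically illegal
/be.ke/ — violates constraint 1: word begins with /b/ → phonotactically illegal

/peb/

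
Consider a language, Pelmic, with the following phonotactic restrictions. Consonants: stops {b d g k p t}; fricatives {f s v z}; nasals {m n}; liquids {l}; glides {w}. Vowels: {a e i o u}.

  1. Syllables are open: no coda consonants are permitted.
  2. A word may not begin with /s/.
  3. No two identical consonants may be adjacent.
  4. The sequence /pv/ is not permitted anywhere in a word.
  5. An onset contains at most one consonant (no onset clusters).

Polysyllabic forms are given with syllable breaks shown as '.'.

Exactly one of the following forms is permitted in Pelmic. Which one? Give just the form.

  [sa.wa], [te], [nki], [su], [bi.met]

[te]

[sa.wa] — violates constraint 2: word begins with /s/ → not permitted
[te] — σ1 onset /t/, coda /∅/ ok → permitted
[nki] — violates constraint 5: syllable 1 onset /nk/ has 2 consonants (> 1) → not permitted
[su] — violates constraint 2: word begins with /s/ → not permitted
[bi.met] — violates constraint 1: syllable 2 coda /t/ has 1 consonant (> 0) → not permitted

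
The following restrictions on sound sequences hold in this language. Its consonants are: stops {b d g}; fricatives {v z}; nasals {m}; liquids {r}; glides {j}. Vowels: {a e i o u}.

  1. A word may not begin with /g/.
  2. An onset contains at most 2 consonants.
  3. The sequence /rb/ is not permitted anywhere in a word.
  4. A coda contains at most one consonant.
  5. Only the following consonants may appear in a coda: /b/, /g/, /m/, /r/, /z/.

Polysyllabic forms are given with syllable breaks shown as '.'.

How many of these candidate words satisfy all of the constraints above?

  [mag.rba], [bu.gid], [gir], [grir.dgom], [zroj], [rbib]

[mag.rba] — violates constraint 3: contains banned sequence /rb/ → phonotactically illegal
[bu.gid] — violates constraint 5: syllable 2 coda contains /d/, which is not a licensed coda consonant → phonotactically illegal
[gir] — violates constraint 1: word begins with /g/ → phonotactically illegal
[grir.dgom] — violates constraint 1: word begins with /g/ → phonotactically illegal
[zroj] — violates constraint 5: syllable 1 coda contains /j/, which is not a licensed coda consonant → phonotactically illegal
[rbib] — violates constraint 3: contains banned sequence /rb/ → phonotactically illegal
No form is phonotactically legal → 0.

0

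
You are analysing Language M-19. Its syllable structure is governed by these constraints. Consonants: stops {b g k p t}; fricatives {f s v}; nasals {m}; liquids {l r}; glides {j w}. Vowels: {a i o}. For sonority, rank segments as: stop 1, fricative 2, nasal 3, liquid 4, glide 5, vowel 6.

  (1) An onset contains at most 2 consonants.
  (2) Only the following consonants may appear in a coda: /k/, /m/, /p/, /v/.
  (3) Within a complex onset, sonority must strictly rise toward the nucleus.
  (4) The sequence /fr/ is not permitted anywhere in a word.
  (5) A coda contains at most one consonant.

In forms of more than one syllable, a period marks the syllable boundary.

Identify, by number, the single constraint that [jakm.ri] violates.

[jakm.ri]: syllable 1 coda /km/ has 2 consonants (> 1).
This is a violation of constraint 5: "A coda contains at most one consonant."
The remaining constraints (1, 2, 3, 4) are satisfied.

5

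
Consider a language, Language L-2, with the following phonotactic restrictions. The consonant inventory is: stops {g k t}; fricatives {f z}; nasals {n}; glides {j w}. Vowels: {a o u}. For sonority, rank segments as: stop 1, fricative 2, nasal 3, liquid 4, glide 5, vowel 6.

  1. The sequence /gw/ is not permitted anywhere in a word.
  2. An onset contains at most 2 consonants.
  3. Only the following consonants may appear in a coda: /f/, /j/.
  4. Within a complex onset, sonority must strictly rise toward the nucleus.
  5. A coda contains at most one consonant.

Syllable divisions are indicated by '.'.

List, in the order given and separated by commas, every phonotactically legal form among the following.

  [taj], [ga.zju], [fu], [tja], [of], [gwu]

[taj], [ga.zju], [fu], [tja], [of]

[taj] — σ1 onset /t/, coda /j/ ok → phonotactically legal
[ga.zju] — σ1 onset /g/, coda /∅/ ok; σ2 onset /zj/ (2→5 rises), coda /∅/ ok → phonotactically legal
[fu] — σ1 onset /f/, coda /∅/ ok → phonotactically legal
[tja] — σ1 onset /tj/ (1→5 rises), coda /∅/ ok → phonotactically legal
[of] — σ1 onset /∅/, coda /f/ ok → phonotactically legal
[gwu] — violates constraint 1: contains banned sequence /gw/ → phonotactically illegal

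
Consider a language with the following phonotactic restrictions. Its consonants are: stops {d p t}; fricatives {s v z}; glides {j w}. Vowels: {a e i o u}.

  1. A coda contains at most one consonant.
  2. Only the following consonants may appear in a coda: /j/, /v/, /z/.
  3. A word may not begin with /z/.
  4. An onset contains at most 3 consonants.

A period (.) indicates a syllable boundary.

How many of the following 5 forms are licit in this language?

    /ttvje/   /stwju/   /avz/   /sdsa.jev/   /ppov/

2

/ttvje/ — violates constraint 4: syllable 1 onset /ttvj/ has 4 consonants (> 3) → illicit
/stwju/ — violates constraint 4: syllable 1 onset /stwj/ has 4 consonants (> 3) → illicit
/avz/ — violates constraint 1: syllable 1 coda /vz/ has 2 consonants (> 1) → illicit
/sdsa.jev/ — σ1 onset /sds/ (3C), coda /∅/ ok; σ2 onset /j/, coda /v/ ok → licit
/ppov/ — σ1 onset /pp/ (2C), coda /v/ ok → licit
Licit: /sdsa.jev/, /ppov/ → 2.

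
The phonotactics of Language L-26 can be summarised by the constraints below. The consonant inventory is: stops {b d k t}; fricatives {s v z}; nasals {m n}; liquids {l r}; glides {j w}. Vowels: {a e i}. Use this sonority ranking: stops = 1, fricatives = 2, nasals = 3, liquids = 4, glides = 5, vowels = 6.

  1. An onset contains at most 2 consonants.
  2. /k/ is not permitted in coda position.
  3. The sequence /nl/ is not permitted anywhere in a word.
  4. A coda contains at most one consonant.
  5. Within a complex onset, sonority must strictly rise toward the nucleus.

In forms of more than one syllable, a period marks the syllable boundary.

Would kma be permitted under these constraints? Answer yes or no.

kma — σ1 onset /km/ (1→3 rises), coda /∅/ ok → permitted

yes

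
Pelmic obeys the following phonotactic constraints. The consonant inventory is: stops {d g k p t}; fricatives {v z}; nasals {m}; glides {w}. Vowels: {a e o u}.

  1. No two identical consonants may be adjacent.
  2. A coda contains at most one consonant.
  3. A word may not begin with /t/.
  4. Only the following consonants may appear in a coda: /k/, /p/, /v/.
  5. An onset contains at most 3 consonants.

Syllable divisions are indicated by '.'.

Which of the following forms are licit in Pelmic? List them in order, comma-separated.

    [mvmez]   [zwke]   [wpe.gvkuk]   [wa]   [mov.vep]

[mvmez] — violates constraint 4: syllable 1 coda contains /z/, which is not a licensed coda consonant → illicit
[zwke] — σ1 onset /zwk/ (3C), coda /∅/ ok → licit
[wpe.gvkuk] — σ1 onset /wp/ (2C), coda /∅/ ok; σ2 onset /gvk/ (3C), coda /k/ ok → licit
[wa] — σ1 onset /w/, coda /∅/ ok → licit
[mov.vep] — violates constraint 1: adjacent identical consonants /vv/ → illicit

[zwke], [wpe.gvkuk], [wa]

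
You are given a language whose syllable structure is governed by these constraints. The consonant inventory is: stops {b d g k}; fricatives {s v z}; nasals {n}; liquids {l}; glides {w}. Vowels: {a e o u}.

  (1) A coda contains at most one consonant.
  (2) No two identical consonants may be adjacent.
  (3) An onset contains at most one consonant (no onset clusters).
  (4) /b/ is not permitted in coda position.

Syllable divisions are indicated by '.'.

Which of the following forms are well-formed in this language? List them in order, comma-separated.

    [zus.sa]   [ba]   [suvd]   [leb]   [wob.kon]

[zus.sa] — violates constraint 2: adjacent identical consonants /ss/ → ill-formed
[ba] — σ1 onset /b/, coda /∅/ ok → well-formed
[suvd] — violates constraint 1: syllable 1 coda /vd/ has 2 consonants (> 1) → ill-formed
[leb] — violates constraint 4: syllable 1 coda contains /b/ → ill-formed
[wob.kon] — violates constraint 4: syllable 1 coda contains /b/ → ill-formed

[ba]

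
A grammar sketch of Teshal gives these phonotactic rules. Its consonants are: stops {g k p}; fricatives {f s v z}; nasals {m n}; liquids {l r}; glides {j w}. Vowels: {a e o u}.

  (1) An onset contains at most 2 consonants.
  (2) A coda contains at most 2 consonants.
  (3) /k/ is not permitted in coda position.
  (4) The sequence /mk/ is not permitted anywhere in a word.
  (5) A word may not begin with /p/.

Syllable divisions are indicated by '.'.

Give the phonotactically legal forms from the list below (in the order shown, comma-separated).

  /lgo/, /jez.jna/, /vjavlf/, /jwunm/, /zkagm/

/lgo/, /jez.jna/, /jwunm/, /zkagm/

/lgo/ — σ1 onset /lg/ (2C), coda /∅/ ok → phonotactically legal
/jez.jna/ — σ1 onset /j/, coda /z/ ok; σ2 onset /jn/ (2C), coda /∅/ ok → phonotactically legal
/vjavlf/ — violates constraint 2: syllable 1 coda /vlf/ has 3 consonants (> 2) → phonotactically illegal
/jwunm/ — σ1 onset /jw/ (2C), coda /nm/ (2C) ok → phonotactically legal
/zkagm/ — σ1 onset /zk/ (2C), coda /gm/ (2C) ok → phonotactically legal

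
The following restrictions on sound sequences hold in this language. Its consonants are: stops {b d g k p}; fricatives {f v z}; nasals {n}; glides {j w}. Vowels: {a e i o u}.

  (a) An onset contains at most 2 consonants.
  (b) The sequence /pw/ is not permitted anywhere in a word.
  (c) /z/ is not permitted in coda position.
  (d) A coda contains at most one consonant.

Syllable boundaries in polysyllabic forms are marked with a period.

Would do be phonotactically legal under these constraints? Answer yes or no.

yes

do — σ1 onset /d/, coda /∅/ ok → phonotactically legal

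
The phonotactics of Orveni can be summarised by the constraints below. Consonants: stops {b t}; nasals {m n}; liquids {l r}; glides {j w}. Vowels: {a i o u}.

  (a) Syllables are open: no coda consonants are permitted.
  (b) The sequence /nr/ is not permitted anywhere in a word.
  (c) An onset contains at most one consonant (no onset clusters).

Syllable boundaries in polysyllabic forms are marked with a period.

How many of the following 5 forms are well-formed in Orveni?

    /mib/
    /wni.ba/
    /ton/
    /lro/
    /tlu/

/mib/ — violates constraint (a): syllable 1 coda /b/ has 1 consonant (> 0) → ill-formed
/wni.ba/ — violates constraint (c): syllable 1 onset /wn/ has 2 consonants (> 1) → ill-formed
/ton/ — violates constraint (a): syllable 1 coda /n/ has 1 consonant (> 0) → ill-formed
/lro/ — violates constraint (c): syllable 1 onset /lr/ has 2 consonants (> 1) → ill-formed
/tlu/ — violates constraint (c): syllable 1 onset /tl/ has 2 consonants (> 1) → ill-formed
No form is well-formed → 0.

0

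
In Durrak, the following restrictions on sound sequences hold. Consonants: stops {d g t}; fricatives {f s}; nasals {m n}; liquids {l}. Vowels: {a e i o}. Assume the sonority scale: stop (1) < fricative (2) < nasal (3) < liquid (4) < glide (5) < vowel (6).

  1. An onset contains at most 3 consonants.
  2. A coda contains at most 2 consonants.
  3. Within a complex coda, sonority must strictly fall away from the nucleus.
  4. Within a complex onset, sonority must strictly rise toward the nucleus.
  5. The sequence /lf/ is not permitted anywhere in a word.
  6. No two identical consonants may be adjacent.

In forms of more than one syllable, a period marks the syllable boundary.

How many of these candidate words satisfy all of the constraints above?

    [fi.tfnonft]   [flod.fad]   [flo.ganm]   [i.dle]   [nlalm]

3

[fi.tfnonft] — violates constraint 2: syllable 2 coda /nft/ has 3 consonants (> 2) → illicit
[flod.fad] — σ1 onset /fl/ (2→4 rises), coda /d/ ok; σ2 onset /f/, coda /d/ ok → licit
[flo.ganm] — violates constraint 3: syllable 2 coda /nm/: /n/ (nasal, 3) → /m/ (nasal, 3) does not fall → illicit
[i.dle] — σ1 onset /∅/, coda /∅/ ok; σ2 onset /dl/ (1→4 rises), coda /∅/ ok → licit
[nlalm] — σ1 onset /nl/ (3→4 rises), coda /lm/ (4→3 falls) ok → licit
Licit: [flod.fad], [i.dle], [nlalm] → 3.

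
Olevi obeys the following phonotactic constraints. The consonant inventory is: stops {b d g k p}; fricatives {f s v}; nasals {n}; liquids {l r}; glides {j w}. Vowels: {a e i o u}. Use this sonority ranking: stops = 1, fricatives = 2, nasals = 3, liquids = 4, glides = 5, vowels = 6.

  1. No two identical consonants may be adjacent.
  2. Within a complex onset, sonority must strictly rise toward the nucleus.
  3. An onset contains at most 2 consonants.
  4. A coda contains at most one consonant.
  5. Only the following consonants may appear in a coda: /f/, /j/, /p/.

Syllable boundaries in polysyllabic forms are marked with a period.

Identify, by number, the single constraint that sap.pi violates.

sap.pi: adjacent identical consonants /pp/.
This is a violation of constraint 1: "No two identical consonants may be adjacent."
The remaining constraints (2, 3, 4, 5) are satisfied.

1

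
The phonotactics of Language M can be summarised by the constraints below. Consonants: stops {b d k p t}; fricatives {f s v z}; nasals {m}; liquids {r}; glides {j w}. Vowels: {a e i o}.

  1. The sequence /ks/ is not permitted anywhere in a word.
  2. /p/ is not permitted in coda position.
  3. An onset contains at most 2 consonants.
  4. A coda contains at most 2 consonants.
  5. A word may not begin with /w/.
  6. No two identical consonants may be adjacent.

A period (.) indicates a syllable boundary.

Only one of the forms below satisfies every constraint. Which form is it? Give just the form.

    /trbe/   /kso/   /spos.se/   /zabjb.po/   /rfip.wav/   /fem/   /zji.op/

/fem/

/trbe/ — violates constraint 3: syllable 1 onset /trb/ has 3 consonants (> 2) → not permitted
/kso/ — violates constraint 1: contains banned sequence /ks/ → not permitted
/spos.se/ — violates constraint 6: adjacent identical consonants /ss/ → not permitted
/zabjb.po/ — violates constraint 4: syllable 1 coda /bjb/ has 3 consonants (> 2) → not permitted
/rfip.wav/ — violates constraint 2: syllable 1 coda contains /p/ → not permitted
/fem/ — σ1 onset /f/, coda /m/ ok → permitted
/zji.op/ — violates constraint 2: syllable 2 coda contains /p/ → not permitted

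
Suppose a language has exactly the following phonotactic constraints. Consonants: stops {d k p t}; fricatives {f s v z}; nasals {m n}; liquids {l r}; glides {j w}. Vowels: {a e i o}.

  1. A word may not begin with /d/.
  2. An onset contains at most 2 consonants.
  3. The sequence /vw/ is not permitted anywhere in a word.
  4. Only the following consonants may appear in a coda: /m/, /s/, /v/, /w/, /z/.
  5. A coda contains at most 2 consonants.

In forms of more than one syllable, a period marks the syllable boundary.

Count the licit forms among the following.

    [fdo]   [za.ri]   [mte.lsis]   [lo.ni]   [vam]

5

[fdo] — σ1 onset /fd/ (2C), coda /∅/ ok → licit
[za.ri] — σ1 onset /z/, coda /∅/ ok; σ2 onset /r/, coda /∅/ ok → licit
[mte.lsis] — σ1 onset /mt/ (2C), coda /∅/ ok; σ2 onset /ls/ (2C), coda /s/ ok → licit
[lo.ni] — σ1 onset /l/, coda /∅/ ok; σ2 onset /n/, coda /∅/ ok → licit
[vam] — σ1 onset /v/, coda /m/ ok → licit
Licit: [fdo], [za.ri], [mte.lsis], [lo.ni], [vam] → 5.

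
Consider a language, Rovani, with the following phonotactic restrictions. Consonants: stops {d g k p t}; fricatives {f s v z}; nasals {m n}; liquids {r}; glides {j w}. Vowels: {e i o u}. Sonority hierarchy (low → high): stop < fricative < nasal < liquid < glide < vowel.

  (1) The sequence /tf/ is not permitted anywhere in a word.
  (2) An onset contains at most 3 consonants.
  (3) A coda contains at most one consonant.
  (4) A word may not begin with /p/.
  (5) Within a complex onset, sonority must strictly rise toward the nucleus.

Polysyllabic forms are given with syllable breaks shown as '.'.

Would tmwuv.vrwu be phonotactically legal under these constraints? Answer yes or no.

tmwuv.vrwu — σ1 onset /tmw/ (1→3→5 rises), coda /v/ ok; σ2 onset /vrw/ (2→4→5 rises), coda /∅/ ok → phonotactically legal

yes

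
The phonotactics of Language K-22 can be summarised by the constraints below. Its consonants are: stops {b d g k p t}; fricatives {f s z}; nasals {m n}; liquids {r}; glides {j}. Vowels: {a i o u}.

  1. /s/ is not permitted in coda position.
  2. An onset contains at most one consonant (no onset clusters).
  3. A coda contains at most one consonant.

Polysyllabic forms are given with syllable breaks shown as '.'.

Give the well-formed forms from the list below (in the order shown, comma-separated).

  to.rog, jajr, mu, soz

to.rog — σ1 onset /t/, coda /∅/ ok; σ2 onset /r/, coda /g/ ok → well-formed
jajr — violates constraint 3: syllable 1 coda /jr/ has 2 consonants (> 1) → ill-formed
mu — σ1 onset /m/, coda /∅/ ok → well-formed
soz — σ1 onset /s/, coda /z/ ok → well-formed

to.rog, mu, soz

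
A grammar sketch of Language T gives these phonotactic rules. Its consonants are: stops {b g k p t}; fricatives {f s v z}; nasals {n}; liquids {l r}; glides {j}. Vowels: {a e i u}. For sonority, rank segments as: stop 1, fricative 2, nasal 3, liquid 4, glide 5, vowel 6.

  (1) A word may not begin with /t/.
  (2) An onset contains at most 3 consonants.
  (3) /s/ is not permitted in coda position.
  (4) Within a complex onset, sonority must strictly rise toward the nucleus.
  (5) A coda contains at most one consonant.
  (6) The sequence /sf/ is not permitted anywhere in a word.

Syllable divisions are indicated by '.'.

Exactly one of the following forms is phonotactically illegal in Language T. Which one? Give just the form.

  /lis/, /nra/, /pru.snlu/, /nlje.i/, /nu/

/lis/

/lis/ — violates constraint 3: syllable 1 coda contains /s/ → phonotactically illegal
/nra/ — σ1 onset /nr/ (3→4 rises), coda /∅/ ok → phonotactically legal
/pru.snlu/ — σ1 onset /pr/ (1→4 rises), coda /∅/ ok; σ2 onset /snl/ (2→3→4 rises), coda /∅/ ok → phonotactically legal
/nlje.i/ — σ1 onset /nlj/ (3→4→5 rises), coda /∅/ ok; σ2 onset /∅/, coda /∅/ ok → phonotactically legal
/nu/ — σ1 onset /n/, coda /∅/ ok → phonotactically legal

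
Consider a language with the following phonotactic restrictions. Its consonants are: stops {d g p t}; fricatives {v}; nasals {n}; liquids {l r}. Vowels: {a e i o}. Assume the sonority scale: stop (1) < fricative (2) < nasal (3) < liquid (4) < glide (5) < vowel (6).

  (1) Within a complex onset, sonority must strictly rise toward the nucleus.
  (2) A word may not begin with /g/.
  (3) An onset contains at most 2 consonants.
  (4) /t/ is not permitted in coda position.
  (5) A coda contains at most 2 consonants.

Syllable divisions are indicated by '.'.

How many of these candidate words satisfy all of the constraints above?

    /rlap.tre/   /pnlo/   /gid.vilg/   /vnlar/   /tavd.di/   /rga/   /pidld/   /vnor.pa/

/rlap.tre/ — violates constraint 1: syllable 1 onset /rl/: /r/ (liquid, 4) → /l/ (liquid, 4) does not rise → ill-formed
/pnlo/ — violates constraint 3: syllable 1 onset /pnl/ has 3 consonants (> 2) → ill-formed
/gid.vilg/ — violates constraint 2: word begins with /g/ → ill-formed
/vnlar/ — violates constraint 3: syllable 1 onset /vnl/ has 3 consonants (> 2) → ill-formed
/tavd.di/ — σ1 onset /t/, coda /vd/ (2C) ok; σ2 onset /d/, coda /∅/ ok → well-formed
/rga/ — violates constraint 1: syllable 1 onset /rg/: /r/ (liquid, 4) → /g/ (stop, 1) does not rise → ill-formed
/pidld/ — violates constraint 5: syllable 1 coda /dld/ has 3 consonants (> 2) → ill-formed
/vnor.pa/ — σ1 onset /vn/ (2→3 rises), coda /r/ ok; σ2 onset /p/, coda /∅/ ok → well-formed
Well-formed: /tavd.di/, /vnor.pa/ → 2.

2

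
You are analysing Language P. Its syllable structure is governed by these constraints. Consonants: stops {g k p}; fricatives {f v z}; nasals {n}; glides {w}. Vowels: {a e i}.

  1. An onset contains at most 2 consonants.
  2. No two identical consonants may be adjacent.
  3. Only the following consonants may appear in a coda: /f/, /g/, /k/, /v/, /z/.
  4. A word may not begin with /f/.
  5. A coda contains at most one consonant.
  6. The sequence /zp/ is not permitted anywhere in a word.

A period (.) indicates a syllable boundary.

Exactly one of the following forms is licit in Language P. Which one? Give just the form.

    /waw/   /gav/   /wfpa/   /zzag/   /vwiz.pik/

/waw/ — violates constraint 3: syllable 1 coda contains /w/, which is not a licensed coda consonant → illicit
/gav/ — σ1 onset /g/, coda /v/ ok → licit
/wfpa/ — violates constraint 1: syllable 1 onset /wfp/ has 3 consonants (> 2) → illicit
/zzag/ — violates constraint 2: adjacent identical consonants /zz/ → illicit
/vwiz.pik/ — violates constraint 6: contains banned sequence /zp/ → illicit

/gav/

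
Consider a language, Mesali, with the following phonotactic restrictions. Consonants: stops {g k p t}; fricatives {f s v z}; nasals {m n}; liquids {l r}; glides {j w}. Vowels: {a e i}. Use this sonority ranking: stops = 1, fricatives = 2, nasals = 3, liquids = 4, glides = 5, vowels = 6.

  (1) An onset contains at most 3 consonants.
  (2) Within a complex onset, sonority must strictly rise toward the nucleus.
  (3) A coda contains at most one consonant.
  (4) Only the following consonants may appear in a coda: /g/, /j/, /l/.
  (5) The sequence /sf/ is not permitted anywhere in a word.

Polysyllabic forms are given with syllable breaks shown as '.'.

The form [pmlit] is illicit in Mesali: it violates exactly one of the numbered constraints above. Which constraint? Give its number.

4

[pmlit]: syllable 1 coda contains /t/, which is not a licensed coda consonant.
This is a violation of constraint 4: "Only the following consonants may appear in a coda: /g/, /j/, /l/."
The remaining constraints (1, 2, 3, 5) are satisfied.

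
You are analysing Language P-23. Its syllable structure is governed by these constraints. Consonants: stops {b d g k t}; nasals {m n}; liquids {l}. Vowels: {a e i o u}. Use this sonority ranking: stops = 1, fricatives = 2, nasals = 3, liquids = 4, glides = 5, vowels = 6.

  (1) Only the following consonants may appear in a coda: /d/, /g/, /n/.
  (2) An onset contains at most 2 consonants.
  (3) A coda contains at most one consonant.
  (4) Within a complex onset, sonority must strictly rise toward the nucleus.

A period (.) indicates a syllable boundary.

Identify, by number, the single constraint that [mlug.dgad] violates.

4

[mlug.dgad]: syllable 2 onset /dg/: /d/ (stop, 1) → /g/ (stop, 1) does not rise.
This is a violation of constraint 4: "Within a complex onset, sonority must strictly rise toward the nucleus."
The remaining constraints (1, 2, 3) are satisfied.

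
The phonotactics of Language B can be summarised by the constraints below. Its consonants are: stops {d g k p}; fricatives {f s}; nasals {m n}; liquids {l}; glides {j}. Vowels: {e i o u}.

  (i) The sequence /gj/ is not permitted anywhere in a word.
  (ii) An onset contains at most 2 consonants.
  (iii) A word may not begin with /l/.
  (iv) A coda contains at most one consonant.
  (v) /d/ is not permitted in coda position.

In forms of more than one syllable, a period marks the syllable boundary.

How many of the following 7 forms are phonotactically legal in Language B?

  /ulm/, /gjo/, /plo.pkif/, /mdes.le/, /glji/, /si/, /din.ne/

/ulm/ — violates constraint (iv): syllable 1 coda /lm/ has 2 consonants (> 1) → phonotactically illegal
/gjo/ — violates constraint (i): contains banned sequence /gj/ → phonotactically illegal
/plo.pkif/ — σ1 onset /pl/ (2C), coda /∅/ ok; σ2 onset /pk/ (2C), coda /f/ ok → phonotactically legal
/mdes.le/ — σ1 onset /md/ (2C), coda /s/ ok; σ2 onset /l/, coda /∅/ ok → phonotactically legal
/glji/ — violates constraint (ii): syllable 1 onset /glj/ has 3 consonants (> 2) → phonotactically illegal
/si/ — σ1 onset /s/, coda /∅/ ok → phonotactically legal
/din.ne/ — σ1 onset /d/, coda /n/ ok; σ2 onset /n/, coda /∅/ ok → phonotactically legal
Phonotactically legal: /plo.pkif/, /mdes.le/, /si/, /din.ne/ → 4.

4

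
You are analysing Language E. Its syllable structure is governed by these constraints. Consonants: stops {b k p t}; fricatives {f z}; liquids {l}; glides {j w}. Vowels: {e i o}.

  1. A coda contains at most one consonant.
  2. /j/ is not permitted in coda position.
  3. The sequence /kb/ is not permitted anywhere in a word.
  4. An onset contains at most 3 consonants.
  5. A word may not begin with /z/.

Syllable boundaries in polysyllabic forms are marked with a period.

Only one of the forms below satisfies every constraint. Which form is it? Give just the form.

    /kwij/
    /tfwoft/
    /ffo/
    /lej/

/ffo/

/kwij/ — violates constraint 2: syllable 1 coda contains /j/ → ill-formed
/tfwoft/ — violates constraint 1: syllable 1 coda /ft/ has 2 consonants (> 1) → ill-formed
/ffo/ — σ1 onset /ff/ (2C), coda /∅/ ok → well-formed
/lej/ — violates constraint 2: syllable 1 coda contains /j/ → ill-formed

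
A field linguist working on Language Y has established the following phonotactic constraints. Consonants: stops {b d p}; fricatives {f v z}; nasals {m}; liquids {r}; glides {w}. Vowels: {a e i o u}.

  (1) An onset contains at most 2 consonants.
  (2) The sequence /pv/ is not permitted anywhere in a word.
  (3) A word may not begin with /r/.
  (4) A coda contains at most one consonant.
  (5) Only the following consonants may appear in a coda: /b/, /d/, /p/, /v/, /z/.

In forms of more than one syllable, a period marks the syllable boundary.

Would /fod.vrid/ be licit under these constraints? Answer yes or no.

/fod.vrid/ — σ1 onset /f/, coda /d/ ok; σ2 onset /vr/ (2C), coda /d/ ok → licit

yes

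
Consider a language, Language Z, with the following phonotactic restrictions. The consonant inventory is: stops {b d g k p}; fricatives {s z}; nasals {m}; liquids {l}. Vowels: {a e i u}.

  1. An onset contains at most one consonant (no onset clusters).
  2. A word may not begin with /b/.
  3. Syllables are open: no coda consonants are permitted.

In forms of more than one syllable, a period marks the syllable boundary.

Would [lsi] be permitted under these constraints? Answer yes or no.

no

[lsi] — violates constraint 1: syllable 1 onset /ls/ has 2 consonants (> 1) → not permitted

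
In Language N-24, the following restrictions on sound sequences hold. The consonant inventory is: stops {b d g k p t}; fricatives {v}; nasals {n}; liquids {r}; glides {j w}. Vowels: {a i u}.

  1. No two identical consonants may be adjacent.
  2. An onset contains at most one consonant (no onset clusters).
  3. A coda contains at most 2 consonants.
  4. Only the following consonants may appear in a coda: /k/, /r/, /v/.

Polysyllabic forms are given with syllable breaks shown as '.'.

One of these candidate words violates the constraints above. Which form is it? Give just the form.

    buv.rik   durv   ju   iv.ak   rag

rag

buv.rik — σ1 onset /b/, coda /v/ ok; σ2 onset /r/, coda /k/ ok → phonotactically legal
durv — σ1 onset /d/, coda /rv/ (2C) ok → phonotactically legal
ju — σ1 onset /j/, coda /∅/ ok → phonotactically legal
iv.ak — σ1 onset /∅/, coda /v/ ok; σ2 onset /∅/, coda /k/ ok → phonotactically legal
rag — violates constraint 4: syllable 1 coda contains /g/, which is not a licensed coda consonant → phonotactically illegal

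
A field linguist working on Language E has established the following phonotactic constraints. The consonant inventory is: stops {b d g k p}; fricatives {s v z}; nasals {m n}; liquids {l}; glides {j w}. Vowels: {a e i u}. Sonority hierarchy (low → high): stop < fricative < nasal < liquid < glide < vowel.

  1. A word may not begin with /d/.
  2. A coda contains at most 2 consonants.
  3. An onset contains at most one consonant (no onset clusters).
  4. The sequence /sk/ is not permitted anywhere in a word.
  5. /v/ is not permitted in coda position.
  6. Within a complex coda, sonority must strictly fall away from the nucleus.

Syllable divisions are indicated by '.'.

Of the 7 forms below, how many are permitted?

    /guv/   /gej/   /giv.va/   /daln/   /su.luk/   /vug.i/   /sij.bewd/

4

/guv/ — violates constraint 5: syllable 1 coda contains /v/ → not permitted
/gej/ — σ1 onset /g/, coda /j/ ok → permitted
/giv.va/ — violates constraint 5: syllable 1 coda contains /v/ → not permitted
/daln/ — violates constraint 1: word begins with /d/ → not permitted
/su.luk/ — σ1 onset /s/, coda /∅/ ok; σ2 onset /l/, coda /k/ ok → permitted
/vug.i/ — σ1 onset /v/, coda /g/ ok; σ2 onset /∅/, coda /∅/ ok → permitted
/sij.bewd/ — σ1 onset /s/, coda /j/ ok; σ2 onset /b/, coda /wd/ (5→1 falls) ok → permitted
Permitted: /gej/, /su.luk/, /vug.i/, /sij.bewd/ → 4.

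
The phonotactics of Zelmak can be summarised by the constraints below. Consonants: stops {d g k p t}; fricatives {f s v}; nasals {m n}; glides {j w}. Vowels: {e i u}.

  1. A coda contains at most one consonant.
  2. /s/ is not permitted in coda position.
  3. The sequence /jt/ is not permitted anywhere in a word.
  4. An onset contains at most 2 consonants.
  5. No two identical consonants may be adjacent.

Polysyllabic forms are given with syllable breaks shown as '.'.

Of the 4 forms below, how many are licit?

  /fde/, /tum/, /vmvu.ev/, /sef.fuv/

2

/fde/ — σ1 onset /fd/ (2C), coda /∅/ ok → licit
/tum/ — σ1 onset /t/, coda /m/ ok → licit
/vmvu.ev/ — violates constraint 4: syllable 1 onset /vmv/ has 3 consonants (> 2) → illicit
/sef.fuv/ — violates constraint 5: adjacent identical consonants /ff/ → illicit
Licit: /fde/, /tum/ → 2.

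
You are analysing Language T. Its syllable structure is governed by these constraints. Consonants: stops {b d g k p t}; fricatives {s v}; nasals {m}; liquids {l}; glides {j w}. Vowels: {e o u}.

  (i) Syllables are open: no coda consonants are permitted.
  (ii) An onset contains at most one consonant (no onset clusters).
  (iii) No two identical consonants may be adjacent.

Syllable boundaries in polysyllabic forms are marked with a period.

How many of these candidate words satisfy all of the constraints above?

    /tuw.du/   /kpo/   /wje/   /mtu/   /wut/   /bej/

0

/tuw.du/ — violates constraint (i): syllable 1 coda /w/ has 1 consonant (> 0) → illicit
/kpo/ — violates constraint (ii): syllable 1 onset /kp/ has 2 consonants (> 1) → illicit
/wje/ — violates constraint (ii): syllable 1 onset /wj/ has 2 consonants (> 1) → illicit
/mtu/ — violates constraint (ii): syllable 1 onset /mt/ has 2 consonants (> 1) → illicit
/wut/ — violates constraint (i): syllable 1 coda /t/ has 1 consonant (> 0) → illicit
/bej/ — violates constraint (i): syllable 1 coda /j/ has 1 consonant (> 0) → illicit
No form is licit → 0.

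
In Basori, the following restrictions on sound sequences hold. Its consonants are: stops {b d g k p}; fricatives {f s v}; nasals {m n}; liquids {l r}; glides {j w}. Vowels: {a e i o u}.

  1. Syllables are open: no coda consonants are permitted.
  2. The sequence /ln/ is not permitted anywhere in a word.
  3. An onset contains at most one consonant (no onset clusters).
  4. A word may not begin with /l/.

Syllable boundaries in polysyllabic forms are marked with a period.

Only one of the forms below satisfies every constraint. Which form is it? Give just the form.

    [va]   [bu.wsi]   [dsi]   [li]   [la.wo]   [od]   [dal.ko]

[va] — σ1 onset /v/, coda /∅/ ok → phonotactically legal
[bu.wsi] — violates constraint 3: syllable 2 onset /ws/ has 2 consonants (> 1) → phonotactically illegal
[dsi] — violates constraint 3: syllable 1 onset /ds/ has 2 consonants (> 1) → phonotactically illegal
[li] — violates constraint 4: word begins with /l/ → phonotactically illegal
[la.wo] — violates constraint 4: word begins with /l/ → phonotactically illegal
[od] — violates constraint 1: syllable 1 coda /d/ has 1 consonant (> 0) → phonotactically illegal
[dal.ko] — violates constraint 1: syllable 1 coda /l/ has 1 consonant (> 0) → phonotactically illegal

[va]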